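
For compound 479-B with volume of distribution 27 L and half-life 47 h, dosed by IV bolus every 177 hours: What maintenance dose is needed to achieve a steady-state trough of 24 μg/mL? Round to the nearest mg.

8167 mg

τ/t½ = 177/47 ≈ 3.766, so f = (1/2)^(177/47) ≈ 0.073508.
Cmin,ss = (D/Vd)·f/(1−f), so D = Cmin,ss·Vd·(1−f)/f.
D = 24 × 27 × (1−f)/f ≈ 24 × 27 × 12.60396 ≈ 8167.37 mg.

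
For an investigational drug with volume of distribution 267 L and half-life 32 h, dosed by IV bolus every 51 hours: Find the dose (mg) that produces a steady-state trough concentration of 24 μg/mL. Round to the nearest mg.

12933 mg

τ/t½ = 51/32 ≈ 1.5938, so f = (1/2)^(51/32) ≈ 0.331309.
Cmin,ss = (D/Vd)·f/(1−f), so D = Cmin,ss·Vd·(1−f)/f.
D = 24 × 267 × (1−f)/f ≈ 24 × 267 × 2.01833 ≈ 12933.46 mg.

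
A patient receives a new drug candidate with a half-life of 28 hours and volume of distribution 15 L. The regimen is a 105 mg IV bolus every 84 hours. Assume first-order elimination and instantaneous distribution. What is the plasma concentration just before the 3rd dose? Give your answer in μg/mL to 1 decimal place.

1.0 μg/mL

f = (1/2)^(τ/t½) = (1/2)^(84/28) ≈ 0.1250.
C₀ = D/Vd = 105/15 ≈ 7.000 μg/mL.
Before the 3rd dose, 2 doses have been given. Superposition: Cmin = C₀·(f + f²).
≈ 7.000 × (0.1250 + 0.0156) ≈ 7.000 × 0.1406 ≈ 0.984 μg/mL.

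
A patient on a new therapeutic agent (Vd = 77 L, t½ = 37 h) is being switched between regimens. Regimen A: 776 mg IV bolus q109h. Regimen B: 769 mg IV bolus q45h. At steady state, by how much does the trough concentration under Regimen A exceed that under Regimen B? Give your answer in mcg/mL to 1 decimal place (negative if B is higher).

-6.0 mcg/mL

Regimen A: f = (1/2)^(109/37) ≈ 0.1298; Cmin,ss = (776/77)·f/(1−f) ≈ 1.503 mcg/mL.
Regimen B: f = (1/2)^(45/37) ≈ 0.4304; Cmin,ss = (769/77)·f/(1−f) ≈ 7.546 mcg/mL.
Difference ≈ 1.503 − 7.546 ≈ -6.043 mcg/mL.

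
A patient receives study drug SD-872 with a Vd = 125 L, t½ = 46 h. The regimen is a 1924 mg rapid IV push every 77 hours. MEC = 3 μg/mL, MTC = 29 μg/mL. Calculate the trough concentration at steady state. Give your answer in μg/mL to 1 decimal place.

k = ln2/t½ = ln2/46 ≈ 0.015068 h⁻¹; fraction remaining f = e^(−kτ) = e^(−0.015068×77) ≈ 0.3134.
Single-dose peak C₀ = D/Vd = 1924/125 ≈ 15.392 μg/mL.
Steady-state trough Cmin,ss = C₀·f/(1−f) ≈ 15.392 × 0.3134/0.6866 ≈ 7.026 μg/mL.
Trough 7.0 μg/mL vs MEC 3 μg/mL: adequate.

7.0 μg/mL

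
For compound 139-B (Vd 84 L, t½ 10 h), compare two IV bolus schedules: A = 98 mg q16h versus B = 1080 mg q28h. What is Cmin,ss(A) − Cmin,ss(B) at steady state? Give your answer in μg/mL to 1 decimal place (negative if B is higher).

-1.6 μg/mL

Regimen A: f = (1/2)^(16/10) ≈ 0.3299; Cmin,ss = (98/84)·f/(1−f) ≈ 0.574 μg/mL.
Regimen B: f = (1/2)^(28/10) ≈ 0.1436; Cmin,ss = (1080/84)·f/(1−f) ≈ 2.156 μg/mL.
Difference ≈ 0.574 − 2.156 ≈ -1.582 μg/mL.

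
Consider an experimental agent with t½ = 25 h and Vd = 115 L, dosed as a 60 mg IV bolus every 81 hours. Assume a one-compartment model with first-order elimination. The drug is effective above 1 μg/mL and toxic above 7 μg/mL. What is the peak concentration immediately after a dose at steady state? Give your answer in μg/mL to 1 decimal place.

k = ln2/t½ = ln2/25 ≈ 0.027726 h⁻¹; fraction remaining f = e^(−kτ) = e^(−0.027726×81) ≈ 0.1058.
At steady state, accumulation factor R = 1/(1 − e^(−kτ)) ≈ 1.1183.
Each bolus raises the concentration by D/Vd = 60/115 ≈ 0.522 μg/mL.
Steady-state peak Cmax,ss = C₀·R ≈ 0.522 × 1.1183 ≈ 0.584 μg/mL.
Peak 0.6 μg/mL vs MTC 7 μg/mL: below toxic threshold.

0.6 μg/mL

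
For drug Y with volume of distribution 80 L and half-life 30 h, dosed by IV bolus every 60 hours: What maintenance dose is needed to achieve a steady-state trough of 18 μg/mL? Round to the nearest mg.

4320 mg

τ/t½ = 60/30 ≈ 2, so f = (1/2)^(60/30) ≈ 0.250000.
Cmin,ss = (D/Vd)·f/(1−f), so D = Cmin,ss·Vd·(1−f)/f.
D = 18 × 80 × (1−f)/f ≈ 18 × 80 × 3.00000 ≈ 4320.00 mg.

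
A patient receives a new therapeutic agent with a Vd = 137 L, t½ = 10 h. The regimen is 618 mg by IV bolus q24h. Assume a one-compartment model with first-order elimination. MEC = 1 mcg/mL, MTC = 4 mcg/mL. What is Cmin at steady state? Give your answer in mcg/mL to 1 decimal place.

Over one 24-h interval, 24/10 ≈ 2.4 half-lives elapse, leaving f ≈ 0.1895 of each dose.
At steady state, accumulation factor R = 1/(1 − e^(−kτ)) ≈ 1.2338.
Single-dose peak C₀ = D/Vd = 618/137 ≈ 4.511 mcg/mL.
Cmax,ss = C₀/(1 − f) ≈ 4.511/0.8105 ≈ 5.566 mcg/mL.
One interval later, Cmin,ss = Cmax,ss·e^(−kτ) ≈ 5.566 × 0.1895 ≈ 1.055 mcg/mL.
Trough 1.1 mcg/mL vs MEC 1 mcg/mL: adequate.

1.1 mcg/mL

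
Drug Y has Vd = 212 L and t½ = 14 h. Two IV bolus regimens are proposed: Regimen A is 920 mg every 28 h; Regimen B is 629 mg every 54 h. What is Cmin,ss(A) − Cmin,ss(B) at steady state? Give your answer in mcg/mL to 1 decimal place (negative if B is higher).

Regimen A: f = (1/2)^(28/14) ≈ 0.2500; Cmin,ss = (920/212)·f/(1−f) ≈ 1.447 mcg/mL.
Regimen B: f = (1/2)^(54/14) ≈ 0.0690; Cmin,ss = (629/212)·f/(1−f) ≈ 0.220 mcg/mL.
Difference ≈ 1.447 − 0.220 ≈ 1.227 mcg/mL.

1.2 mcg/mL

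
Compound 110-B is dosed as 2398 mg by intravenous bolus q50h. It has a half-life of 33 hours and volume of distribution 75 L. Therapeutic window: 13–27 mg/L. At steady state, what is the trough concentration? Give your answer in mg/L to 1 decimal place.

17.2 mg/L

Over one 50-h interval, 50/33 ≈ 1.5152 half-lives elapse, leaving f ≈ 0.3499 of each dose.
At steady state, accumulation factor R = 1/(1 − e^(−kτ)) ≈ 1.5382.
Single-dose peak C₀ = D/Vd = 2398/75 ≈ 31.973 mg/L.
Cmax,ss = C₀/(1 − f) ≈ 31.973/0.6501 ≈ 49.182 mg/L.
One interval later, Cmin,ss = Cmax,ss·e^(−kτ) ≈ 49.182 × 0.3499 ≈ 17.209 mg/L.
Trough 17.2 mg/L vs MEC 13 mg/L: adequate.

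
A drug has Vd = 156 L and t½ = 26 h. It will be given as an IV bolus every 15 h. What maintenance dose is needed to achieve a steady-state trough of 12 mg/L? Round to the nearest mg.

920 mg

τ/t½ = 15/26 ≈ 0.57692, so f = (1/2)^(15/26) ≈ 0.670392.
Cmin,ss = (D/Vd)·f/(1−f), so D = Cmin,ss·Vd·(1−f)/f.
D = 12 × 156 × (1−f)/f ≈ 12 × 156 × 0.49166 ≈ 920.39 mg.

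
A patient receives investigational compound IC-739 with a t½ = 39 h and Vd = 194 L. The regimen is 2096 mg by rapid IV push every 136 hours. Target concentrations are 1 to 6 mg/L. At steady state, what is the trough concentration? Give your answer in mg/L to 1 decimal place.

k = ln2/t½ = ln2/39 ≈ 0.017773 h⁻¹; fraction remaining f = e^(−kτ) = e^(−0.017773×136) ≈ 0.0892.
At steady state, accumulation factor R = 1/(1 − e^(−kτ)) ≈ 1.0979.
Each bolus raises the concentration by D/Vd = 2096/194 ≈ 10.804 mg/L.
Cmax,ss = C₀/(1 − f) ≈ 10.804/0.9108 ≈ 11.862 mg/L.
One interval later, Cmin,ss = Cmax,ss·e^(−kτ) ≈ 11.862 × 0.0892 ≈ 1.058 mg/L.
Trough 1.1 mg/L vs MEC 1 mg/L: adequate.

1.1 mg/L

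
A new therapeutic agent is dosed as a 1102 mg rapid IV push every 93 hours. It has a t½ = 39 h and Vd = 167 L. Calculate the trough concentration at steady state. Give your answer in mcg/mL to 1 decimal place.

k = ln2/t½ = ln2/39 ≈ 0.017773 h⁻¹; fraction remaining f = e^(−kτ) = e^(−0.017773×93) ≈ 0.1915.
Accumulation ratio R = 1/(1 − f) ≈ 1/0.8085 ≈ 1.2369.
Single-dose peak C₀ = D/Vd = 1102/167 ≈ 6.599 mcg/mL.
Steady-state peak Cmax,ss = C₀·R ≈ 6.599 × 1.2369 ≈ 8.162 mcg/mL.
Steady-state trough Cmin,ss = Cmax,ss·f ≈ 8.162 × 0.1915 ≈ 1.563 mcg/mL.

1.6 mcg/mL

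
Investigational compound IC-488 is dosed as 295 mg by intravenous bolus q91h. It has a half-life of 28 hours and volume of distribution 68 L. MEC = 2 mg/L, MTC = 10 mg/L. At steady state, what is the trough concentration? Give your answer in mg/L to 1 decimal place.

0.5 mg/L

τ/t½ = 91/28 ≈ 3.25, so fraction remaining f = (1/2)^(91/28) ≈ 0.1051.
Accumulation ratio R = 1/(1 − f) ≈ 1/0.8949 ≈ 1.1174.
Each bolus raises the concentration by D/Vd = 295/68 ≈ 4.338 mg/L.
Steady-state peak Cmax,ss = C₀·R ≈ 4.338 × 1.1174 ≈ 4.847 mg/L.
Steady-state trough Cmin,ss = Cmax,ss·f ≈ 4.847 × 0.1051 ≈ 0.509 mg/L.
Trough 0.5 mg/L vs MEC 2 mg/L: subtherapeutic.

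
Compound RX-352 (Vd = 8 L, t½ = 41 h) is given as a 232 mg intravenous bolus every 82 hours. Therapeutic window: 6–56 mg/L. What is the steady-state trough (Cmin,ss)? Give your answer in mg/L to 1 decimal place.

9.7 mg/L

The dosing interval is 2 half-lives, so f = 2^(−2) = 0.25.
At steady state, R = 1/(1 − 0.25) = 4/3.
Single-dose peak C₀ = D/Vd = 232/8 = 29 mg/L.
Steady-state peak Cmax,ss = C₀·R = 29 × 4/3 ≈ 38.667 mg/L.
Steady-state trough Cmin,ss = Cmax,ss·f ≈ 38.667 × 0.25 ≈ 9.667 mg/L.
Trough 9.7 mg/L vs MEC 6 mg/L: adequate.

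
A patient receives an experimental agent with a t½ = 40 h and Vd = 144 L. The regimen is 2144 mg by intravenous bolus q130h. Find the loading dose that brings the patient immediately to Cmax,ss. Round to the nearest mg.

f = (1/2)^(130/40) ≈ 0.105112; accumulation ratio R = 1/(1−f) ≈ 1.11746.
Loading dose to hit Cmax,ss on first dose: D_load = D_maint·R ≈ 2144 × 1.11746 ≈ 2395.83 mg.

2396 mg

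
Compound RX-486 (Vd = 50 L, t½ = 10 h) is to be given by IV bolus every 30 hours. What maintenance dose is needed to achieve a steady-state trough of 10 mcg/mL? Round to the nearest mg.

τ/t½ = 30/10 ≈ 3, so f = (1/2)^(30/10) ≈ 0.125000.
Cmin,ss = (D/Vd)·f/(1−f), so D = Cmin,ss·Vd·(1−f)/f.
D = 10 × 50 × (1−f)/f ≈ 10 × 50 × 7.00000 ≈ 3500.00 mg.

3500 mg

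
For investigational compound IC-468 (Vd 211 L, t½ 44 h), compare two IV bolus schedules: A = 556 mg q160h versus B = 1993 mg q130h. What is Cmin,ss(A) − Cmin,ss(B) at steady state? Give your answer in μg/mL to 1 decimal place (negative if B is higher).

Regimen A: f = (1/2)^(160/44) ≈ 0.0804; Cmin,ss = (556/211)·f/(1−f) ≈ 0.230 μg/mL.
Regimen B: f = (1/2)^(130/44) ≈ 0.1290; Cmin,ss = (1993/211)·f/(1−f) ≈ 1.399 μg/mL.
Difference ≈ 0.230 − 1.399 ≈ -1.169 μg/mL.

-1.2 μg/mL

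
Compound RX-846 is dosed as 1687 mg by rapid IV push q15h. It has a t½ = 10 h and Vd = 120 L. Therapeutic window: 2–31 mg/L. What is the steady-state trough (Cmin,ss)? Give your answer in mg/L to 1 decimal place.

7.7 mg/L

τ/t½ = 15/10 ≈ 1.5, so fraction remaining f = (1/2)^(15/10) ≈ 0.3536.
At steady state, accumulation factor R = 1/(1 − e^(−kτ)) ≈ 1.5470.
Single-dose peak C₀ = D/Vd = 1687/120 ≈ 14.058 mg/L.
Cmax,ss = C₀/(1 − f) ≈ 14.058/0.6464 ≈ 21.748 mg/L.
One interval later, Cmin,ss = Cmax,ss·e^(−kτ) ≈ 21.748 × 0.3536 ≈ 7.690 mg/L.
Trough 7.7 mg/L vs MEC 2 mg/L: adequate.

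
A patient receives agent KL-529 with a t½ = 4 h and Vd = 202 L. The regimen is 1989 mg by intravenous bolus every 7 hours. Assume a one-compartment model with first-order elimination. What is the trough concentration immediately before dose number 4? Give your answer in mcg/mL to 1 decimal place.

4.1 mcg/mL

f = (1/2)^(τ/t½) = (1/2)^(7/4) ≈ 0.2973.
C₀ = D/Vd = 1989/202 ≈ 9.847 mcg/mL.
Before the 4th dose, 3 doses have been given. Superposition: Cmin = C₀·(f + f² + … + f^3).
≈ 9.847 × (0.2973 + 0.0884 + 0.0263) ≈ 9.847 × 0.4120 ≈ 4.057 mcg/mL.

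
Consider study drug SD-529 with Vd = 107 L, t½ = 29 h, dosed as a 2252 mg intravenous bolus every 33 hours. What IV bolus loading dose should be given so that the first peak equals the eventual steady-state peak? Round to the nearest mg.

f = (1/2)^(33/29) ≈ 0.454411; accumulation ratio R = 1/(1−f) ≈ 1.83288.
Loading dose to hit Cmax,ss on first dose: D_load = D_maint·R ≈ 2252 × 1.83288 ≈ 4127.65 mg.

4128 mg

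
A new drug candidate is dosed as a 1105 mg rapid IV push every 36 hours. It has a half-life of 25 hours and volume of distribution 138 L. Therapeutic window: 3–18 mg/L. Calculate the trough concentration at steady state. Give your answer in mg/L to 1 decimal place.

τ/t½ = 36/25 ≈ 1.44, so fraction remaining f = (1/2)^(36/25) ≈ 0.3686.
Accumulation ratio R = 1/(1 − f) ≈ 1/0.6314 ≈ 1.5838.
Each bolus raises the concentration by D/Vd = 1105/138 ≈ 8.007 mg/L.
Steady-state peak Cmax,ss = C₀·R ≈ 8.007 × 1.5838 ≈ 12.681 mg/L.
Steady-state trough Cmin,ss = Cmax,ss·f ≈ 12.681 × 0.3686 ≈ 4.674 mg/L.
Trough 4.7 mg/L vs MEC 3 mg/L: adequate.

4.7 mg/L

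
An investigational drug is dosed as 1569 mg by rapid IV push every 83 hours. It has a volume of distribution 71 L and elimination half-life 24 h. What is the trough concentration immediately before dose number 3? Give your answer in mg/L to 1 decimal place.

2.2 mg/L

f = (1/2)^(τ/t½) = (1/2)^(83/24) ≈ 0.0910.
C₀ = D/Vd = 1569/71 ≈ 22.099 mg/L.
Before the 3rd dose, 2 doses have been given. Superposition: Cmin = C₀·(f + f²).
≈ 22.099 × (0.0910 + 0.0083) ≈ 22.099 × 0.0993 ≈ 2.194 mg/L.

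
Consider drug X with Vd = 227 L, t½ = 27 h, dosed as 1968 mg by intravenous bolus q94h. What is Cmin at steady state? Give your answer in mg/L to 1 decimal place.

k = ln2/t½ = ln2/27 ≈ 0.025672 h⁻¹; fraction remaining f = e^(−kτ) = e^(−0.025672×94) ≈ 0.0895.
Each bolus raises the concentration by D/Vd = 1968/227 ≈ 8.670 mg/L.
Steady-state trough Cmin,ss = C₀·f/(1−f) ≈ 8.670 × 0.0895/0.9105 ≈ 0.852 mg/L.

0.9 mg/L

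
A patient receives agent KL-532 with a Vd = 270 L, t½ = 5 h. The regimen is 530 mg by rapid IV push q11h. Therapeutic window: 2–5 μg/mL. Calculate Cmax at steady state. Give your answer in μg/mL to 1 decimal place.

2.5 μg/mL

τ/t½ = 11/5 ≈ 2.2, so fraction remaining f = (1/2)^(11/5) ≈ 0.2176.
Accumulation ratio R = 1/(1 − f) ≈ 1/0.7824 ≈ 1.2781.
Single-dose peak C₀ = D/Vd = 530/270 ≈ 1.963 μg/mL.
Steady-state peak Cmax,ss = C₀·R ≈ 1.963 × 1.2781 ≈ 2.509 μg/mL.
Peak 2.5 μg/mL vs MTC 5 μg/mL: below toxic threshold.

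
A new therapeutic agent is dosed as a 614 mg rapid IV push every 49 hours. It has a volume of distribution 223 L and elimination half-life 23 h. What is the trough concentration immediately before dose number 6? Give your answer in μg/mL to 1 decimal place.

0.8 μg/mL

f = (1/2)^(τ/t½) = (1/2)^(49/23) ≈ 0.2284.
C₀ = D/Vd = 614/223 ≈ 2.753 μg/mL.
Before the 6th dose, 5 doses have been given. Superposition: Cmin = C₀·(f + f² + … + f^5).
≈ 2.753 × (0.2284 + 0.0522 + 0.0119 + 0.0027 + 0.0006) ≈ 2.753 × 0.2958 ≈ 0.814 μg/mL.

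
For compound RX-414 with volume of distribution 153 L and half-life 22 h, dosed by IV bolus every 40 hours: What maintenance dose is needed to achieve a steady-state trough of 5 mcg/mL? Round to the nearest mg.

1933 mg

τ/t½ = 40/22 ≈ 1.8182, so f = (1/2)^(40/22) ≈ 0.283578.
Cmin,ss = (D/Vd)·f/(1−f), so D = Cmin,ss·Vd·(1−f)/f.
D = 5 × 153 × (1−f)/f ≈ 5 × 153 × 2.52637 ≈ 1932.67 mg.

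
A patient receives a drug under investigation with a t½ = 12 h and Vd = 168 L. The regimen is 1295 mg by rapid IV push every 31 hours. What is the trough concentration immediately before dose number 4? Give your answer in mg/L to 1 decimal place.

1.5 mg/L

f = (1/2)^(τ/t½) = (1/2)^(31/12) ≈ 0.1669.
C₀ = D/Vd = 1295/168 ≈ 7.708 mg/L.
Before the 4th dose, 3 doses have been given. Superposition: Cmin = C₀·(f + f² + … + f^3).
≈ 7.708 × (0.1669 + 0.0279 + 0.0046) ≈ 7.708 × 0.1994 ≈ 1.537 mg/L.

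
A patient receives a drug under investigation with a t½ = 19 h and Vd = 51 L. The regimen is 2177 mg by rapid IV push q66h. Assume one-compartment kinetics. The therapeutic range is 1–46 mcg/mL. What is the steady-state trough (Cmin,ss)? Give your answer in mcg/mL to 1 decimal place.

k = ln2/t½ = ln2/19 ≈ 0.036481 h⁻¹; fraction remaining f = e^(−kτ) = e^(−0.036481×66) ≈ 0.0900.
Accumulation ratio R = 1/(1 − f) ≈ 1/0.9100 ≈ 1.0989.
Single-dose peak C₀ = D/Vd = 2177/51 ≈ 42.686 mcg/mL.
Cmax,ss = C₀/(1 − f) ≈ 42.686/0.9100 ≈ 46.908 mcg/mL.
Steady-state trough Cmin,ss = Cmax,ss·f ≈ 46.908 × 0.0900 ≈ 4.222 mcg/mL.
Trough 4.2 mcg/mL vs MEC 1 mcg/mL: adequate.

4.2 mcg/mL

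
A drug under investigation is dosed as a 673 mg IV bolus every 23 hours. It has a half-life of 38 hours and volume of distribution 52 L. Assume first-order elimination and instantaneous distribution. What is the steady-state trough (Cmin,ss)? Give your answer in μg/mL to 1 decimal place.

24.8 μg/mL

τ/t½ = 23/38 ≈ 0.60526, so fraction remaining f = (1/2)^(23/38) ≈ 0.6574.
Single-dose peak C₀ = D/Vd = 673/52 ≈ 12.942 μg/mL.
Steady-state trough Cmin,ss = C₀·f/(1−f) ≈ 12.942 × 0.6574/0.3426 ≈ 24.834 μg/mL.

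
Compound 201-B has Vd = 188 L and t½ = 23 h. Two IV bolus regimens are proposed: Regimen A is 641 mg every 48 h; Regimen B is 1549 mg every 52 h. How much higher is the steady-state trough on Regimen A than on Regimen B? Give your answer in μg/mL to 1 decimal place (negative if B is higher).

Regimen A: f = (1/2)^(48/23) ≈ 0.2354; Cmin,ss = (641/188)·f/(1−f) ≈ 1.050 μg/mL.
Regimen B: f = (1/2)^(52/23) ≈ 0.2086; Cmin,ss = (1549/188)·f/(1−f) ≈ 2.172 μg/mL.
Difference ≈ 1.050 − 2.172 ≈ -1.122 μg/mL.

-1.1 μg/mL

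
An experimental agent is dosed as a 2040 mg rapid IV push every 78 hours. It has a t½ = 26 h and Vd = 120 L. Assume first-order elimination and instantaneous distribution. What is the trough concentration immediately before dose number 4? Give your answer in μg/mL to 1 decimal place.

2.4 μg/mL

f = (1/2)^(τ/t½) = (1/2)^(78/26) ≈ 0.1250.
C₀ = D/Vd = 2040/120 ≈ 17.000 μg/mL.
Before the 4th dose, 3 doses have been given. Superposition: Cmin = C₀·(f + f² + … + f^3).
≈ 17.000 × (0.1250 + 0.0156 + 0.0020) ≈ 17.000 × 0.1426 ≈ 2.424 μg/mL.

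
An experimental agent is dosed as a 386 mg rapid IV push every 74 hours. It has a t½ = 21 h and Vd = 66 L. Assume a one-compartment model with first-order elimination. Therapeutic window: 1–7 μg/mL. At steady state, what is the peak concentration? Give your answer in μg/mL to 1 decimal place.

6.4 μg/mL

k = ln2/t½ = ln2/21 ≈ 0.033007 h⁻¹; fraction remaining f = e^(−kτ) = e^(−0.033007×74) ≈ 0.0869.
Accumulation ratio R = 1/(1 − f) ≈ 1/0.9131 ≈ 1.0952.
Single-dose peak C₀ = D/Vd = 386/66 ≈ 5.848 μg/mL.
Steady-state peak Cmax,ss = C₀·R ≈ 5.848 × 1.0952 ≈ 6.405 μg/mL.
Peak 6.4 μg/mL vs MTC 7 μg/mL: below toxic threshold.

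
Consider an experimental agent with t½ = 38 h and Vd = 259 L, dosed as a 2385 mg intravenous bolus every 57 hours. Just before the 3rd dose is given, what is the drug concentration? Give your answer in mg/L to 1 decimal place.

4.4 mg/L

f = (1/2)^(τ/t½) = (1/2)^(57/38) ≈ 0.3536.
C₀ = D/Vd = 2385/259 ≈ 9.208 mg/L.
Before the 3rd dose, 2 doses have been given. Superposition: Cmin = C₀·(f + f²).
≈ 9.208 × (0.3536 + 0.1250) ≈ 9.208 × 0.4786 ≈ 4.407 mg/L.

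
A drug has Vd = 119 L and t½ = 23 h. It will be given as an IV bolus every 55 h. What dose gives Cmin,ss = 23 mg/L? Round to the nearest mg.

τ/t½ = 55/23 ≈ 2.3913, so f = (1/2)^(55/23) ≈ 0.190610.
Cmin,ss = (D/Vd)·f/(1−f), so D = Cmin,ss·Vd·(1−f)/f.
D = 23 × 119 × (1−f)/f ≈ 23 × 119 × 4.24631 ≈ 11622.15 mg.

11622 mg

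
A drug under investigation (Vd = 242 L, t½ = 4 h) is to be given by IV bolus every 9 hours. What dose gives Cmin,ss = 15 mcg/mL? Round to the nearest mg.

13637 mg

τ/t½ = 9/4 ≈ 2.25, so f = (1/2)^(9/4) ≈ 0.210224.
Cmin,ss = (D/Vd)·f/(1−f), so D = Cmin,ss·Vd·(1−f)/f.
D = 15 × 242 × (1−f)/f ≈ 15 × 242 × 3.75683 ≈ 13637.29 mg.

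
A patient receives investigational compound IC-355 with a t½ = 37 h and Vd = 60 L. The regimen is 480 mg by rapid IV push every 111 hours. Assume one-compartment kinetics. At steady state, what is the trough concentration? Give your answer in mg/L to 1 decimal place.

τ = 111 h = 3 half-lives, so f = (1/2)^3 = 0.125.
At steady state, R = 1/(1 − 0.125) = 8/7.
Single-dose peak C₀ = D/Vd = 480/60 = 8 mg/L.
Steady-state peak Cmax,ss = C₀·R = 8 × 8/7 ≈ 9.143 mg/L.
Steady-state trough Cmin,ss = Cmax,ss·f ≈ 9.143 × 0.125 ≈ 1.143 mg/L.

1.1 mg/L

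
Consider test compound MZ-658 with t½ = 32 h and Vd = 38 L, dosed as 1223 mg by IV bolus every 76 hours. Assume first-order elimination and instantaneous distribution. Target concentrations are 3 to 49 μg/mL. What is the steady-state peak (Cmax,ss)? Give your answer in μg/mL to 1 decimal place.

Over one 76-h interval, 76/32 ≈ 2.375 half-lives elapse, leaving f ≈ 0.1928 of each dose.
Accumulation ratio R = 1/(1 − f) ≈ 1/0.8072 ≈ 1.2389.
Single-dose peak C₀ = D/Vd = 1223/38 ≈ 32.184 μg/mL.
Cmax,ss = C₀/(1 − f) ≈ 32.184/0.8072 ≈ 39.871 μg/mL.
Peak 39.9 μg/mL vs MTC 49 μg/mL: below toxic threshold.

39.9 μg/mL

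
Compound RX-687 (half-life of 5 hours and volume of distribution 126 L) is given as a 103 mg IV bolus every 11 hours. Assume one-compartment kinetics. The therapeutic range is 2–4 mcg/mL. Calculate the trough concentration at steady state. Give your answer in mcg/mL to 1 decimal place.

0.2 mcg/mL

k = ln2/t½ = ln2/5 ≈ 0.138629 h⁻¹; fraction remaining f = e^(−kτ) = e^(−0.138629×11) ≈ 0.2176.
Single-dose peak C₀ = D/Vd = 103/126 ≈ 0.817 mcg/mL.
Steady-state trough Cmin,ss = C₀·f/(1−f) ≈ 0.817 × 0.2176/0.7824 ≈ 0.227 mcg/mL.
Trough 0.2 mcg/mL vs MEC 2 mcg/mL: subtherapeutic.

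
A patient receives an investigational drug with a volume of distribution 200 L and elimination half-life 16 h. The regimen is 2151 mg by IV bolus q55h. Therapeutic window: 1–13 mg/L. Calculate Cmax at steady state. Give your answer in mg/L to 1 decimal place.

Over one 55-h interval, 55/16 ≈ 3.4375 half-lives elapse, leaving f ≈ 0.0923 of each dose.
Accumulation ratio R = 1/(1 − f) ≈ 1/0.9077 ≈ 1.1017.
Single-dose peak C₀ = D/Vd = 2151/200 ≈ 10.755 mg/L.
Cmax,ss = C₀/(1 − f) ≈ 10.755/0.9077 ≈ 11.849 mg/L.
Peak 11.8 mg/L vs MTC 13 mg/L: below toxic threshold.

11.8 mg/L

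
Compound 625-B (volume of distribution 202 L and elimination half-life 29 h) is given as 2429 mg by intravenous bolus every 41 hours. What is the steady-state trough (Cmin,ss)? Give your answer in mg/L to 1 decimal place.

7.2 mg/L

k = ln2/t½ = ln2/29 ≈ 0.023902 h⁻¹; fraction remaining f = e^(−kτ) = e^(−0.023902×41) ≈ 0.3753.
Single-dose peak C₀ = D/Vd = 2429/202 ≈ 12.025 mg/L.
Steady-state trough Cmin,ss = C₀·f/(1−f) ≈ 12.025 × 0.3753/0.6247 ≈ 7.224 mg/L.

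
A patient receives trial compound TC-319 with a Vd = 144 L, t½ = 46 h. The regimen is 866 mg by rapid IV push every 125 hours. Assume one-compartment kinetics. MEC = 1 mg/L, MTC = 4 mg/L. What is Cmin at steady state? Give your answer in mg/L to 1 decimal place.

Over one 125-h interval, 125/46 ≈ 2.7174 half-lives elapse, leaving f ≈ 0.1520 of each dose.
At steady state, accumulation factor R = 1/(1 − e^(−kτ)) ≈ 1.1792.
Each bolus raises the concentration by D/Vd = 866/144 ≈ 6.014 mg/L.
Cmax,ss = C₀/(1 − f) ≈ 6.014/0.8480 ≈ 7.092 mg/L.
Steady-state trough Cmin,ss = Cmax,ss·f ≈ 7.092 × 0.1520 ≈ 1.078 mg/L.
Trough 1.1 mg/L vs MEC 1 mg/L: adequate.

1.1 mg/L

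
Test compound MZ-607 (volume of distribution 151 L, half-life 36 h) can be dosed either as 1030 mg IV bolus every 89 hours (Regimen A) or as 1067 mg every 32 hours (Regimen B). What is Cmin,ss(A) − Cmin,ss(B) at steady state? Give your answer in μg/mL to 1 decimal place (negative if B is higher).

Regimen A: f = (1/2)^(89/36) ≈ 0.1802; Cmin,ss = (1030/151)·f/(1−f) ≈ 1.499 μg/mL.
Regimen B: f = (1/2)^(32/36) ≈ 0.5400; Cmin,ss = (1067/151)·f/(1−f) ≈ 8.295 μg/mL.
Difference ≈ 1.499 − 8.295 ≈ -6.796 μg/mL.

-6.8 μg/mL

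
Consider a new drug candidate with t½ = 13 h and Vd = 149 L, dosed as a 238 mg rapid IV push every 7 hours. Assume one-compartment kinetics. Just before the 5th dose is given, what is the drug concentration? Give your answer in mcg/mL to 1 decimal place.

f = (1/2)^(τ/t½) = (1/2)^(7/13) ≈ 0.6885.
C₀ = D/Vd = 238/149 ≈ 1.597 mcg/mL.
Before the 5th dose, 4 doses have been given. Superposition: Cmin = C₀·(f + f² + … + f^4).
≈ 1.597 × (0.6885 + 0.4740 + 0.3264 + 0.2247) ≈ 1.597 × 1.7136 ≈ 2.737 mcg/mL.

2.7 mcg/mL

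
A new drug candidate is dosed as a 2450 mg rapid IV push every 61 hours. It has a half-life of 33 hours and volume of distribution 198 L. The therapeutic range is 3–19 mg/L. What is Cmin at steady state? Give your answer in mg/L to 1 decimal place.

τ/t½ = 61/33 ≈ 1.8485, so fraction remaining f = (1/2)^(61/33) ≈ 0.2777.
Accumulation ratio R = 1/(1 − f) ≈ 1/0.7223 ≈ 1.3845.
Each bolus raises the concentration by D/Vd = 2450/198 ≈ 12.374 mg/L.
Cmax,ss = C₀/(1 − f) ≈ 12.374/0.7223 ≈ 17.131 mg/L.
One interval later, Cmin,ss = Cmax,ss·e^(−kτ) ≈ 17.131 × 0.2777 ≈ 4.757 mg/L.
Trough 4.8 mg/L vs MEC 3 mg/L: adequate.

4.8 mg/L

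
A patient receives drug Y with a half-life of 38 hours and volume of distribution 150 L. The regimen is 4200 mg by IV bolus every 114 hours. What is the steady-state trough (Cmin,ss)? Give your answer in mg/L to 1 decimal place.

4.0 mg/L

τ = 114 h = 3 half-lives, so f = (1/2)^3 = 0.125.
At steady state, R = 1/(1 − 0.125) = 8/7.
Single-dose peak C₀ = D/Vd = 4200/150 = 28 mg/L.
Steady-state peak Cmax,ss = C₀·R = 28 × 8/7 ≈ 32.000 mg/L.
Steady-state trough Cmin,ss = Cmax,ss·f ≈ 32.000 × 0.125 ≈ 4.000 mg/L.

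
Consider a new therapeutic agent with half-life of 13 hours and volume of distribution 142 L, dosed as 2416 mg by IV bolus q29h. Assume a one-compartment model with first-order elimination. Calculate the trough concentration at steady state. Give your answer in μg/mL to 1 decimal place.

k = ln2/t½ = ln2/13 ≈ 0.053319 h⁻¹; fraction remaining f = e^(−kτ) = e^(−0.053319×29) ≈ 0.2130.
At steady state, accumulation factor R = 1/(1 − e^(−kτ)) ≈ 1.2706.
Each bolus raises the concentration by D/Vd = 2416/142 ≈ 17.014 μg/mL.
Steady-state peak Cmax,ss = C₀·R ≈ 17.014 × 1.2706 ≈ 21.618 μg/mL.
One interval later, Cmin,ss = Cmax,ss·e^(−kτ) ≈ 21.618 × 0.2130 ≈ 4.605 μg/mL.

4.6 μg/mL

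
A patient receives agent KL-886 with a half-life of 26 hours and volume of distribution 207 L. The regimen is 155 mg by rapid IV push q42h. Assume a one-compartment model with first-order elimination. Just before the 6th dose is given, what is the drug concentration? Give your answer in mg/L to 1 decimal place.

f = (1/2)^(τ/t½) = (1/2)^(42/26) ≈ 0.3264.
C₀ = D/Vd = 155/207 ≈ 0.749 mg/L.
Before the 6th dose, 5 doses have been given. Superposition: Cmin = C₀·(f + f² + … + f^5).
≈ 0.749 × (0.3264 + 0.1065 + 0.0348 + 0.0114 + 0.0037) ≈ 0.749 × 0.4828 ≈ 0.362 mg/L.

0.4 mg/L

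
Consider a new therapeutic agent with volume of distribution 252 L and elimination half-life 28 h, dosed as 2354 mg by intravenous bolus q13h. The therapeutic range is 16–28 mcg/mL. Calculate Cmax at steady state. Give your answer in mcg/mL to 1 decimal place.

33.9 mcg/mL

τ/t½ = 13/28 ≈ 0.46429, so fraction remaining f = (1/2)^(13/28) ≈ 0.7248.
At steady state, accumulation factor R = 1/(1 − e^(−kτ)) ≈ 3.6337.
Single-dose peak C₀ = D/Vd = 2354/252 ≈ 9.341 mcg/mL.
Cmax,ss = C₀/(1 − f) ≈ 9.341/0.2752 ≈ 33.943 mcg/mL.
Peak 33.9 mcg/mL vs MTC 28 mcg/mL: exceeds toxic threshold.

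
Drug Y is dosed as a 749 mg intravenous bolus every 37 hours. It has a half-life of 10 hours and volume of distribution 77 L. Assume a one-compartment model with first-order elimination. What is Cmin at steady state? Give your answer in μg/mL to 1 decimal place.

τ/t½ = 37/10 ≈ 3.7, so fraction remaining f = (1/2)^(37/10) ≈ 0.0769.
Single-dose peak C₀ = D/Vd = 749/77 ≈ 9.727 μg/mL.
Steady-state trough Cmin,ss = C₀·f/(1−f) ≈ 9.727 × 0.0769/0.9231 ≈ 0.810 μg/mL.

0.8 μg/mL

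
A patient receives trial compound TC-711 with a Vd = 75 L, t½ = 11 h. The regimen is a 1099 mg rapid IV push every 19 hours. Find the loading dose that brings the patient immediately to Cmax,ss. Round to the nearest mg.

f = (1/2)^(19/11) ≈ 0.302022; accumulation ratio R = 1/(1−f) ≈ 1.43271.
Loading dose to hit Cmax,ss on first dose: D_load = D_maint·R ≈ 1099 × 1.43271 ≈ 1574.55 mg.

1575 mg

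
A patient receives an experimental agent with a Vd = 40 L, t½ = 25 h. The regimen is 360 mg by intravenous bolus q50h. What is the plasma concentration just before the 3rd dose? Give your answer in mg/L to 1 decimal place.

f = (1/2)^(τ/t½) = (1/2)^(50/25) ≈ 0.2500.
C₀ = D/Vd = 360/40 ≈ 9.000 mg/L.
Before the 3rd dose, 2 doses have been given. Superposition: Cmin = C₀·(f + f²).
≈ 9.000 × (0.2500 + 0.0625) ≈ 9.000 × 0.3125 ≈ 2.812 mg/L.

2.8 mg/L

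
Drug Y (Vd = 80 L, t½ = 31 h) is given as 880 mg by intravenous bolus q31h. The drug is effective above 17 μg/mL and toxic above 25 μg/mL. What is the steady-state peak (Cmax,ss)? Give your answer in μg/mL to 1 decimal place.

The dosing interval is 1 half-life, so f = 2^(−1) = 0.5.
At steady state, R = 1/(1 − 0.5) = 2/1.
Single-dose peak C₀ = D/Vd = 880/80 = 11 μg/mL.
Steady-state peak Cmax,ss = C₀·R = 11 × 2/1 ≈ 22.000 μg/mL.
Peak 22.0 μg/mL vs MTC 25 μg/mL: below toxic threshold.

22.0 μg/mL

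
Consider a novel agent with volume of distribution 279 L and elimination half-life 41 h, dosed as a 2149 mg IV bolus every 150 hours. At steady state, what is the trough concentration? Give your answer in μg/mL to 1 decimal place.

0.7 μg/mL

Over one 150-h interval, 150/41 ≈ 3.6585 half-lives elapse, leaving f ≈ 0.0792 of each dose.
Single-dose peak C₀ = D/Vd = 2149/279 ≈ 7.703 μg/mL.
Steady-state trough Cmin,ss = C₀·f/(1−f) ≈ 7.703 × 0.0792/0.9208 ≈ 0.663 μg/mL.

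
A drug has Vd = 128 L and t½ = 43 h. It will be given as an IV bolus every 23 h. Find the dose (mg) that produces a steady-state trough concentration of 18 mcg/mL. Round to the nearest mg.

1034 mg

τ/t½ = 23/43 ≈ 0.53488, so f = (1/2)^(23/43) ≈ 0.690214.
Cmin,ss = (D/Vd)·f/(1−f), so D = Cmin,ss·Vd·(1−f)/f.
D = 18 × 128 × (1−f)/f ≈ 18 × 128 × 0.44883 ≈ 1034.10 mg.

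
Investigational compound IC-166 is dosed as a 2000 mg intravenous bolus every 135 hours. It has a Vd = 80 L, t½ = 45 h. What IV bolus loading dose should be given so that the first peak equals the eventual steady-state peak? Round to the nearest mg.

2286 mg

f = (1/2)^(135/45) ≈ 0.125000; accumulation ratio R = 1/(1−f) ≈ 1.14286.
Loading dose to hit Cmax,ss on first dose: D_load = D_maint·R ≈ 2000 × 1.14286 ≈ 2285.72 mg.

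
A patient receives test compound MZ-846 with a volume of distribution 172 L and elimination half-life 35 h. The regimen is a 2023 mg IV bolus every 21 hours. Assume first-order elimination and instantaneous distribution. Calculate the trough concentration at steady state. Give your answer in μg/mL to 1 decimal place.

Over one 21-h interval, 21/35 ≈ 0.6 half-lives elapse, leaving f ≈ 0.6598 of each dose.
At steady state, accumulation factor R = 1/(1 − e^(−kτ)) ≈ 2.9394.
Each bolus raises the concentration by D/Vd = 2023/172 ≈ 11.762 μg/mL.
Steady-state peak Cmax,ss = C₀·R ≈ 11.762 × 2.9394 ≈ 34.573 μg/mL.
Steady-state trough Cmin,ss = Cmax,ss·f ≈ 34.573 × 0.6598 ≈ 22.811 μg/mL.

22.8 μg/mL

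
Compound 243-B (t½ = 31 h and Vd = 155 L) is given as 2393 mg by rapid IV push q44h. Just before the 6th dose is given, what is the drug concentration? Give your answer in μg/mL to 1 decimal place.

9.2 μg/mL

f = (1/2)^(τ/t½) = (1/2)^(44/31) ≈ 0.3739.
C₀ = D/Vd = 2393/155 ≈ 15.439 μg/mL.
Before the 6th dose, 5 doses have been given. Superposition: Cmin = C₀·(f + f² + … + f^5).
≈ 15.439 × (0.3739 + 0.1398 + 0.0523 + 0.0195 + 0.0073) ≈ 15.439 × 0.5928 ≈ 9.152 μg/mL.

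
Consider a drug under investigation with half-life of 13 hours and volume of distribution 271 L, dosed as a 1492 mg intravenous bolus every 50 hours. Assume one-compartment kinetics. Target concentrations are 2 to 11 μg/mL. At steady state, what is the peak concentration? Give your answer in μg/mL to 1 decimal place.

5.9 μg/mL

k = ln2/t½ = ln2/13 ≈ 0.053319 h⁻¹; fraction remaining f = e^(−kτ) = e^(−0.053319×50) ≈ 0.0695.
At steady state, accumulation factor R = 1/(1 − e^(−kτ)) ≈ 1.0747.
Single-dose peak C₀ = D/Vd = 1492/271 ≈ 5.506 μg/mL.
Cmax,ss = C₀/(1 − f) ≈ 5.506/0.9305 ≈ 5.917 μg/mL.
Peak 5.9 μg/mL vs MTC 11 μg/mL: below toxic threshold.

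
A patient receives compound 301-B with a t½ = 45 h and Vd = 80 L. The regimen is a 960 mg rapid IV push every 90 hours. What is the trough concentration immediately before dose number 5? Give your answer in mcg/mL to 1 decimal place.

4.0 mcg/mL

f = (1/2)^(τ/t½) = (1/2)^(90/45) ≈ 0.2500.
C₀ = D/Vd = 960/80 ≈ 12.000 mcg/mL.
Before the 5th dose, 4 doses have been given. Superposition: Cmin = C₀·(f + f² + … + f^4).
≈ 12.000 × (0.2500 + 0.0625 + 0.0156 + 0.0039) ≈ 12.000 × 0.3320 ≈ 3.984 mcg/mL.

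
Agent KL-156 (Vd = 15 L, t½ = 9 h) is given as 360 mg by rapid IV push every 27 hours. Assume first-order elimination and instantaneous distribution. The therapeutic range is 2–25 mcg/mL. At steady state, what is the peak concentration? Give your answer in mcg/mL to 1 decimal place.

27.4 mcg/mL

τ = 27 h = 3 half-lives, so f = (1/2)^3 = 0.125.
At steady state, R = 1/(1 − 0.125) = 8/7.
Single-dose peak C₀ = D/Vd = 360/15 = 24 mcg/mL.
Steady-state peak Cmax,ss = C₀·R = 24 × 8/7 ≈ 27.429 mcg/mL.
Peak 27.4 mcg/mL vs MTC 25 mcg/mL: exceeds toxic threshold.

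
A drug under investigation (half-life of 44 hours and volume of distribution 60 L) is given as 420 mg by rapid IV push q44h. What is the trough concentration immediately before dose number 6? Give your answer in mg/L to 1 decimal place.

6.8 mg/L

f = (1/2)^(τ/t½) = (1/2)^(44/44) ≈ 0.5000.
C₀ = D/Vd = 420/60 ≈ 7.000 mg/L.
Before the 6th dose, 5 doses have been given. Superposition: Cmin = C₀·(f + f² + … + f^5).
≈ 7.000 × (0.5000 + 0.2500 + 0.1250 + 0.0625 + 0.0313) ≈ 7.000 × 0.9688 ≈ 6.782 mg/L.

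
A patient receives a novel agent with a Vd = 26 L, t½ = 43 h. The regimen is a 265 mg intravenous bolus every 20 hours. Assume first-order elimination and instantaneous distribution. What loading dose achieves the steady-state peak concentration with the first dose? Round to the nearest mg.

962 mg

f = (1/2)^(20/43) ≈ 0.724413; accumulation ratio R = 1/(1−f) ≈ 3.62862.
Loading dose to hit Cmax,ss on first dose: D_load = D_maint·R ≈ 265 × 3.62862 ≈ 961.58 mg.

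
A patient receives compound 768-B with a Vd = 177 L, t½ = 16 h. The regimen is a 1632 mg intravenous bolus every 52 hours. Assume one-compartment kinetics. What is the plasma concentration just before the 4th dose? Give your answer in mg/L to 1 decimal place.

f = (1/2)^(τ/t½) = (1/2)^(52/16) ≈ 0.1051.
C₀ = D/Vd = 1632/177 ≈ 9.220 mg/L.
Before the 4th dose, 3 doses have been given. Superposition: Cmin = C₀·(f + f² + … + f^3).
≈ 9.220 × (0.1051 + 0.0110 + 0.0012) ≈ 9.220 × 0.1173 ≈ 1.082 mg/L.

1.1 mg/L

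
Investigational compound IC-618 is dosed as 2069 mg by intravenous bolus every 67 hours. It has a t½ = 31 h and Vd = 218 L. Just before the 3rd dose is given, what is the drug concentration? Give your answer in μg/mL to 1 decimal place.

2.6 μg/mL

f = (1/2)^(τ/t½) = (1/2)^(67/31) ≈ 0.2236.
C₀ = D/Vd = 2069/218 ≈ 9.491 μg/mL.
Before the 3rd dose, 2 doses have been given. Superposition: Cmin = C₀·(f + f²).
≈ 9.491 × (0.2236 + 0.0500) ≈ 9.491 × 0.2736 ≈ 2.597 μg/mL.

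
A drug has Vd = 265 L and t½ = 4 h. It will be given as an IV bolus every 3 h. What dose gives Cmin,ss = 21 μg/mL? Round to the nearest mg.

3794 mg

τ/t½ = 3/4 ≈ 0.75, so f = (1/2)^(3/4) ≈ 0.594604.
Cmin,ss = (D/Vd)·f/(1−f), so D = Cmin,ss·Vd·(1−f)/f.
D = 21 × 265 × (1−f)/f ≈ 21 × 265 × 0.68179 ≈ 3794.16 mg.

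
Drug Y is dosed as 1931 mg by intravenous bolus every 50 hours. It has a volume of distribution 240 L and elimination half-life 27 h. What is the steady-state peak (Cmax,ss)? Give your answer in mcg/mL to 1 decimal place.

11.1 mcg/mL

Over one 50-h interval, 50/27 ≈ 1.8519 half-lives elapse, leaving f ≈ 0.2770 of each dose.
At steady state, accumulation factor R = 1/(1 − e^(−kτ)) ≈ 1.3831.
Single-dose peak C₀ = D/Vd = 1931/240 ≈ 8.046 mcg/mL.
Cmax,ss = C₀/(1 − f) ≈ 8.046/0.7230 ≈ 11.129 mcg/mL.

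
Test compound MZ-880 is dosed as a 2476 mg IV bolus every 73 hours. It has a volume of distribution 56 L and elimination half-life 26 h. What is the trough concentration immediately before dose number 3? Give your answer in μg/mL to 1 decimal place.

7.2 μg/mL

f = (1/2)^(τ/t½) = (1/2)^(73/26) ≈ 0.1428.
C₀ = D/Vd = 2476/56 ≈ 44.214 μg/mL.
Before the 3rd dose, 2 doses have been given. Superposition: Cmin = C₀·(f + f²).
≈ 44.214 × (0.1428 + 0.0204) ≈ 44.214 × 0.1632 ≈ 7.216 μg/mL.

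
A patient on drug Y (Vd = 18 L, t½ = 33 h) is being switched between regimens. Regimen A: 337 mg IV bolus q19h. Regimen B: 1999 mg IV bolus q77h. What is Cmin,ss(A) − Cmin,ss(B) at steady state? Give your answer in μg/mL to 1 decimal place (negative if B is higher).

Regimen A: f = (1/2)^(19/33) ≈ 0.6709; Cmin,ss = (337/18)·f/(1−f) ≈ 38.167 μg/mL.
Regimen B: f = (1/2)^(77/33) ≈ 0.1984; Cmin,ss = (1999/18)·f/(1−f) ≈ 27.487 μg/mL.
Difference ≈ 38.167 − 27.487 ≈ 10.680 μg/mL.

10.7 μg/mL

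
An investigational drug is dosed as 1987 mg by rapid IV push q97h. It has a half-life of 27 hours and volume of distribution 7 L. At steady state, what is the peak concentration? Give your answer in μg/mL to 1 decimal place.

309.5 μg/mL

k = ln2/t½ = ln2/27 ≈ 0.025672 h⁻¹; fraction remaining f = e^(−kτ) = e^(−0.025672×97) ≈ 0.0829.
At steady state, accumulation factor R = 1/(1 − e^(−kτ)) ≈ 1.0904.
Single-dose peak C₀ = D/Vd = 1987/7 ≈ 283.857 μg/mL.
Steady-state peak Cmax,ss = C₀·R ≈ 283.857 × 1.0904 ≈ 309.518 μg/mL.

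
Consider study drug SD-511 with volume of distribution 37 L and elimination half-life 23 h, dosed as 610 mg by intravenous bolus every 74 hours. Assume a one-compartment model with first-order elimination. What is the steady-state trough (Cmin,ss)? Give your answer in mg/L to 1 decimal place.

2.0 mg/L

Over one 74-h interval, 74/23 ≈ 3.2174 half-lives elapse, leaving f ≈ 0.1075 of each dose.
Single-dose peak C₀ = D/Vd = 610/37 ≈ 16.486 mg/L.
Steady-state trough Cmin,ss = C₀·f/(1−f) ≈ 16.486 × 0.1075/0.8925 ≈ 1.986 mg/L.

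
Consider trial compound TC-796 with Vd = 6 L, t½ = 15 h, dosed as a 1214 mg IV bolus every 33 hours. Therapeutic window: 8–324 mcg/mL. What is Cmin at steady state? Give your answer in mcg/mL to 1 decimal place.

Over one 33-h interval, 33/15 ≈ 2.2 half-lives elapse, leaving f ≈ 0.2176 of each dose.
Accumulation ratio R = 1/(1 − f) ≈ 1/0.7824 ≈ 1.2781.
Each bolus raises the concentration by D/Vd = 1214/6 ≈ 202.333 mcg/mL.
Cmax,ss = C₀/(1 − f) ≈ 202.333/0.7824 ≈ 258.606 mcg/mL.
One interval later, Cmin,ss = Cmax,ss·e^(−kτ) ≈ 258.606 × 0.2176 ≈ 56.273 mcg/mL.
Trough 56.3 mcg/mL vs MEC 8 mcg/mL: adequate.

56.3 mcg/mL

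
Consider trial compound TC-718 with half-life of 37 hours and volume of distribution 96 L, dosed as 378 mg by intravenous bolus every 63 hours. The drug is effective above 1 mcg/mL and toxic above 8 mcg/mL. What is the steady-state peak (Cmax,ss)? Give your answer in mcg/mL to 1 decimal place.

5.7 mcg/mL

k = ln2/t½ = ln2/37 ≈ 0.018734 h⁻¹; fraction remaining f = e^(−kτ) = e^(−0.018734×63) ≈ 0.3072.
At steady state, accumulation factor R = 1/(1 − e^(−kτ)) ≈ 1.4434.
Each bolus raises the concentration by D/Vd = 378/96 ≈ 3.938 mcg/mL.
Steady-state peak Cmax,ss = C₀·R ≈ 3.938 × 1.4434 ≈ 5.684 mcg/mL.
Peak 5.7 mcg/mL vs MTC 8 mcg/mL: below toxic threshold.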